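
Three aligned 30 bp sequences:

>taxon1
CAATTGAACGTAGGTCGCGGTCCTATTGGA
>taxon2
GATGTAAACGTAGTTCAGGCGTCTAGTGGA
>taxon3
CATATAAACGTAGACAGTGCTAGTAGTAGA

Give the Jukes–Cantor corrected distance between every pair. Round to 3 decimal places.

taxon1–taxon2: 11/30 sites differ → p ≈ 0.366667, d = −0.75 ln(1 − 0.488889) = 0.503376 ≈ 0.503.
taxon1–taxon3: 12/30 sites differ → p = 0.4, d = −0.75 ln(1 − 0.533333) = 0.571605 ≈ 0.572.
taxon2–taxon3: 11/30 sites differ → p ≈ 0.366667, d = −0.75 ln(1 − 0.488889) = 0.503376 ≈ 0.503.

d(taxon1,taxon2) = 0.503, d(taxon1,taxon3) = 0.572, d(taxon2,taxon3) = 0.503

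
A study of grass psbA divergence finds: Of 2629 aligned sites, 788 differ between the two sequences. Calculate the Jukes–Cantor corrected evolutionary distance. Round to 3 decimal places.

0.383

p = 788/2629 ≈ 0.299734.
d = −(3/4) ln(1 − 4p/3) = −0.75 ln(1 − 0.399645) = −0.75 ln(0.600355)
  = −0.75 × (-0.510234) = 0.382676 substitutions/site.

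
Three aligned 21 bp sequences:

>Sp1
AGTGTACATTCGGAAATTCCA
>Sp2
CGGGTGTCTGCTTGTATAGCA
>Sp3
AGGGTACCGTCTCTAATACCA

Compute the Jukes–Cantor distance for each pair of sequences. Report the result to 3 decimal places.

d(Sp1,Sp2) = 1.076, d(Sp1,Sp3) = 0.441, d(Sp2,Sp3) = 0.635

Sp1–Sp2: 12/21 sites differ → p ≈ 0.571429, d = −0.75 ln(1 − 0.761905) = 1.076314 ≈ 1.076.
Sp1–Sp3: 7/21 sites differ → p ≈ 0.333333, d = −0.75 ln(1 − 0.444444) = 0.440839 ≈ 0.441.
Sp2–Sp3: 9/21 sites differ → p ≈ 0.428571, d = −0.75 ln(1 − 0.571428) = 0.635472 ≈ 0.635.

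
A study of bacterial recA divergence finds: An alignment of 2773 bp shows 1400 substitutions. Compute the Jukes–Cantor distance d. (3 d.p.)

p = 1400/2773 ≈ 0.504868.
d = −(3/4) ln(1 − 4p/3) = −0.75 ln(1 − 0.673157) = −0.75 ln(0.326843)
  = −0.75 × (-1.118275) = 0.838706 substitutions/site.

0.839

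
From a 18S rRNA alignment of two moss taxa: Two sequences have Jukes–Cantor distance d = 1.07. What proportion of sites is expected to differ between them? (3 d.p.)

p = (3/4)(1 − e^(−4d/3)) = 0.75 × (1 − e^(-1.426667)) = 0.75 × (1 − 0.240108) = 0.569919.

0.570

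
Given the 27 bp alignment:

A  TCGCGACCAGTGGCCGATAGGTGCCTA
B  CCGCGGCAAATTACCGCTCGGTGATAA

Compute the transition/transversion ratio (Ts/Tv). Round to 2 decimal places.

0.83

Transitions are A↔G and C↔T; transversions are all other mismatches.
Transitions: 5. Transversions: 6.
R = 5/6 = 0.833333… ≈ 0.83 (to 2 d.p.).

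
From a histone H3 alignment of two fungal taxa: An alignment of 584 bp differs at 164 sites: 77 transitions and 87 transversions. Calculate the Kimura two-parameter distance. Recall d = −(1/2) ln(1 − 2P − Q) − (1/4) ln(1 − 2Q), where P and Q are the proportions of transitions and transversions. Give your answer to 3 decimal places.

0.355

P = 77/584 ≈ 0.131849 and Q = 87/584 ≈ 0.148973.
Under the Kimura two-parameter model, d = −½ ln(1 − 2P − Q) − ¼ ln(1 − 2Q).
1 − 2P − Q = 0.587329, giving −½ ln(0.587329) = 0.266085.
1 − 2Q = 0.702054, giving −¼ ln(0.702054) = 0.088436.
d = 0.266085 + 0.088436 = 0.354521.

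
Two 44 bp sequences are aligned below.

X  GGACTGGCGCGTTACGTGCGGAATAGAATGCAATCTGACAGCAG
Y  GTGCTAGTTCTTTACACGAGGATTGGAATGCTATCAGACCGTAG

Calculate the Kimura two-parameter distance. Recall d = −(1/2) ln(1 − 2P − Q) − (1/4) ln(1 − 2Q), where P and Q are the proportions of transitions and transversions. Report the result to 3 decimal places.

0.460

Of 44 sites, 7 differences are transitions and 8 are transversions, so P = 7/44 ≈ 0.159091 and Q = 8/44 ≈ 0.181818.
Under the Kimura two-parameter model, d = −½ ln(1 − 2P − Q) − ¼ ln(1 − 2Q).
1 − 2P − Q = 0.5, giving −½ ln(0.5) = 0.346574.
1 − 2Q = 0.636364, giving −¼ ln(0.636364) = 0.112996.
d = 0.346574 + 0.112996 = 0.459570.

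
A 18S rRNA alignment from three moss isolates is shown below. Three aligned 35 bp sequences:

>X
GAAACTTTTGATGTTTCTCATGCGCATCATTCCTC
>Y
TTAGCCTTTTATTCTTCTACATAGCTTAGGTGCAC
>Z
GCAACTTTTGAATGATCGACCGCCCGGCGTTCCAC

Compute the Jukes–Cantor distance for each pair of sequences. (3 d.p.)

X–Y: 18/35 sites differ → p ≈ 0.514286, d = −0.75 ln(1 − 0.685715) = 0.868091 ≈ 0.868.
X–Z: 14/35 sites differ → p = 0.4, d = −0.75 ln(1 − 0.533333) = 0.571605 ≈ 0.572.
Y–Z: 18/35 sites differ → p ≈ 0.514286, d = −0.75 ln(1 − 0.685715) = 0.868091 ≈ 0.868.

d(X,Y) = 0.868, d(X,Z) = 0.572, d(Y,Z) = 0.868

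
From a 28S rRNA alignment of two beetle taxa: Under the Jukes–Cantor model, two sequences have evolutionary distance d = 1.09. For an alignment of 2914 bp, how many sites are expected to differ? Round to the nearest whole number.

1675

Invert JC69: p = (3/4)(1 − e^(−4d/3)) = 0.75 × (1 − e^(-1.453333)) = 0.75 × (1 − 0.233790) = 0.574658.
Expected differing sites = pL ≈ 0.574658 × 2914 = 1674.553412 ≈ 1675.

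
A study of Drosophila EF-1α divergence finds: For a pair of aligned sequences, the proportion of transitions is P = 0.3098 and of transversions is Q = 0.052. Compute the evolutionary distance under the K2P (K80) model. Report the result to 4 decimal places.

Under the Kimura two-parameter model, d = −½ ln(1 − 2P − Q) − ¼ ln(1 − 2Q).
1 − 2P − Q = 0.3284, giving −½ ln(0.3284) = 0.556761.
1 − 2Q = 0.896, giving −¼ ln(0.896) = 0.027454.
d = 0.556761 + 0.027454 = 0.584215.

0.5842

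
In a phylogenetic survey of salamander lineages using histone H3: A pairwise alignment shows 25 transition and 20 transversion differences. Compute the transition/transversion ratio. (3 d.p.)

R = 25/20 = 1.250.

1.250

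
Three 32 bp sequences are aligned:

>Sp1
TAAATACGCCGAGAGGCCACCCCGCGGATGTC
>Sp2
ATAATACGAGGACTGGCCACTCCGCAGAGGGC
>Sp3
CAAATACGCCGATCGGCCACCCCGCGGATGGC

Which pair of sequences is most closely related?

Sp1 and Sp3

Sp1–Sp2: 10/32 differ, p = 0.313, d = 0.404.
Sp1–Sp3: 4/32 differ, p = 0.125, d = 0.137.
Sp2–Sp3: 9/32 differ, p = 0.281, d = 0.353.
The smallest distance is between Sp1 and Sp3.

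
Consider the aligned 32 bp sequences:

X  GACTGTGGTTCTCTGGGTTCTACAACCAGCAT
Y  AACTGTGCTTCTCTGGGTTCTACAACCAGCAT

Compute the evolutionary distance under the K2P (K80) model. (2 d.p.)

0.07

Of 32 sites, 1 differences are transitions and 1 are transversions, so P = 1/32 = 0.03125 and Q = 1/32 = 0.03125.
Under the Kimura two-parameter model, d = −½ ln(1 − 2P − Q) − ¼ ln(1 − 2Q).
1 − 2P − Q = 0.90625, giving −½ ln(0.90625) = 0.049220.
1 − 2Q = 0.9375, giving −¼ ln(0.9375) = 0.016135.
d = 0.049220 + 0.016135 = 0.065355.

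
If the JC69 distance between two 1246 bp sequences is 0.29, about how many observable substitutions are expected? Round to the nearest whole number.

300

Invert JC69: p = (3/4)(1 − e^(−4d/3)) = 0.75 × (1 − e^(-0.386667)) = 0.75 × (1 − 0.679317) = 0.240512.
Expected differing sites = pL ≈ 0.240512 × 1246 = 299.677952 ≈ 300.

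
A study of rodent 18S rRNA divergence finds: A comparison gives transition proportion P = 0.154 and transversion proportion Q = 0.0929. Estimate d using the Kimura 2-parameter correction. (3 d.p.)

0.308

Under the Kimura two-parameter model, d = −½ ln(1 − 2P − Q) − ¼ ln(1 − 2Q).
1 − 2P − Q = 0.5991, giving −½ ln(0.5991) = 0.256163.
1 − 2Q = 0.8142, giving −¼ ln(0.8142) = 0.051387.
d = 0.256163 + 0.051387 = 0.307550.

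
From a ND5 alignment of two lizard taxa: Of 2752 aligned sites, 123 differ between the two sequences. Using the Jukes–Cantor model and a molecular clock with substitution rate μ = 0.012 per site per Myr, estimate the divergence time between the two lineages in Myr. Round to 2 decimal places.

p = 123/2752 ≈ 0.044695.
d = −(3/4) ln(1 − 4p/3) = −0.75 ln(1 − 0.059593) = −0.75 ln(0.940407)
  = −0.75 × (-0.061443) = 0.046082 substitutions/site.
Under a molecular clock d = 2μt, so t = d/(2μ) = 0.046082 / (2 × 0.012) = 1.92 Myr.

1.92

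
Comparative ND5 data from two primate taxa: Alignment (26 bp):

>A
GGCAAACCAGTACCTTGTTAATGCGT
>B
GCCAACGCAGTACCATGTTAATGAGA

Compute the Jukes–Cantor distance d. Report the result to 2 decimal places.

The sequences differ at 6 of 26 sites (2, 6, 7, 15, 24, 26), so p = 6/26 ≈ 0.230769.
d = −(3/4) ln(1 − 4p/3) = −0.75 ln(1 − 0.307692) = −0.75 ln(0.692308)
  = −0.75 × (-0.367724) = 0.275793 substitutions/site.

0.28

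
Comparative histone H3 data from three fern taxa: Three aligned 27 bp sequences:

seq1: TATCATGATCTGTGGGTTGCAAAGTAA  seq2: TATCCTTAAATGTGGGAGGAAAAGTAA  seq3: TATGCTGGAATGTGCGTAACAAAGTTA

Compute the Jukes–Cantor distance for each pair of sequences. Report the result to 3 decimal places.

d(seq1,seq2) = 0.318, d(seq1,seq3) = 0.441, d(seq2,seq3) = 0.441

seq1–seq2: 7/27 sites differ → p ≈ 0.259259, d = −0.75 ln(1 − 0.345679) = 0.318118 ≈ 0.318.
seq1–seq3: 9/27 sites differ → p ≈ 0.333333, d = −0.75 ln(1 − 0.444444) = 0.440839 ≈ 0.441.
seq2–seq3: 9/27 sites differ → p ≈ 0.333333, d = −0.75 ln(1 − 0.444444) = 0.440839 ≈ 0.441.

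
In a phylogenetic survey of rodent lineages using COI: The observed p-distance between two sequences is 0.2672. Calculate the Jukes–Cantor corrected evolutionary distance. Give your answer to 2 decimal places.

d = −(3/4) ln(1 − 4p/3) = −0.75 ln(1 − 0.356267) = −0.75 ln(0.643733)
  = −0.75 × (-0.440471) = 0.330353 substitutions/site.

0.33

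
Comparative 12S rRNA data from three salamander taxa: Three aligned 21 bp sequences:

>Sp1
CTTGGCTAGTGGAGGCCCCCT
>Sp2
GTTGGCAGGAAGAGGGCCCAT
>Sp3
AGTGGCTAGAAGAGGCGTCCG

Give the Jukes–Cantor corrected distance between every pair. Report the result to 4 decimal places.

d(Sp1,Sp2) = 0.4408, d(Sp1,Sp3) = 0.4408, d(Sp2,Sp3) = 0.6355

Sp1–Sp2: 7/21 sites differ → p ≈ 0.333333, d = −0.75 ln(1 − 0.444444) = 0.440839 ≈ 0.4408.
Sp1–Sp3: 7/21 sites differ → p ≈ 0.333333, d = −0.75 ln(1 − 0.444444) = 0.440839 ≈ 0.4408.
Sp2–Sp3: 9/21 sites differ → p ≈ 0.428571, d = −0.75 ln(1 − 0.571428) = 0.635472 ≈ 0.6355.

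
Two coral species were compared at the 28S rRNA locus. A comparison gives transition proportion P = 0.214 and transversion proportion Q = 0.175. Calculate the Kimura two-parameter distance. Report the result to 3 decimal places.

0.570

Under the Kimura two-parameter model, d = −½ ln(1 − 2P − Q) − ¼ ln(1 − 2Q).
1 − 2P − Q = 0.397, giving −½ ln(0.397) = 0.461909.
1 − 2Q = 0.65, giving −¼ ln(0.65) = 0.107696.
d = 0.461909 + 0.107696 = 0.569605.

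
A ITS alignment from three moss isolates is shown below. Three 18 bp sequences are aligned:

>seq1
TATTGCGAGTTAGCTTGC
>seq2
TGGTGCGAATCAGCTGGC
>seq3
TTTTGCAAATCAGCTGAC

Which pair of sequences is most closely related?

seq2 and seq3

seq1–seq2: 5/18 differ, p = 0.278, d = 0.347.
seq1–seq3: 6/18 differ, p = 0.333, d = 0.441.
seq2–seq3: 4/18 differ, p = 0.222, d = 0.264.
The smallest distance is between seq2 and seq3.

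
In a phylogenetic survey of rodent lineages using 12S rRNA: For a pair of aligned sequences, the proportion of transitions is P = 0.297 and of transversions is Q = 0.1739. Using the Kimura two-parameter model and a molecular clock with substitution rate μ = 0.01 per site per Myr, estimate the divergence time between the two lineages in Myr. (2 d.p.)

Under the Kimura two-parameter model, d = −½ ln(1 − 2P − Q) − ¼ ln(1 − 2Q).
1 − 2P − Q = 0.2321, giving −½ ln(0.2321) = 0.730293.
1 − 2Q = 0.6522, giving −¼ ln(0.6522) = 0.106851.
d = 0.730293 + 0.106851 = 0.837144.
Under a molecular clock d = 2μt, so t = d/(2μ) = 0.837144 / (2 × 0.01) = 41.86 Myr.

41.86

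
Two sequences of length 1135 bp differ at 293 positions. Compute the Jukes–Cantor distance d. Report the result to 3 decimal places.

p = 293/1135 ≈ 0.25815.
d = −(3/4) ln(1 − 4p/3) = −0.75 ln(1 − 0.3442) = −0.75 ln(0.6558)
  = −0.75 × (-0.421899) = 0.316424 substitutions/site.

0.316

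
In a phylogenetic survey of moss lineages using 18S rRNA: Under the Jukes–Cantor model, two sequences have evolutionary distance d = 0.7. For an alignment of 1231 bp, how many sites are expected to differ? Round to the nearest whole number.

Invert JC69: p = (3/4)(1 − e^(−4d/3)) = 0.75 × (1 − e^(-0.933333)) = 0.75 × (1 − 0.393241) = 0.455069.
Expected differing sites = pL ≈ 0.455069 × 1231 = 560.189939 ≈ 560.

560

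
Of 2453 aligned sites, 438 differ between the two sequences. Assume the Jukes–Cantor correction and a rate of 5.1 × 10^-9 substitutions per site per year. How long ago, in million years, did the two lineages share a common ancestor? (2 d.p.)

p = 438/2453 ≈ 0.178557.
d = −(3/4) ln(1 − 4p/3) = −0.75 ln(1 − 0.238076) = −0.75 ln(0.761924)
  = −0.75 × (-0.271908) = 0.203931 substitutions/site.
Under a molecular clock d = 2μt, so t = d/(2μ) = 0.203931 / (2 × 5.1 × 10^-9) = 19.99 million years.

19.99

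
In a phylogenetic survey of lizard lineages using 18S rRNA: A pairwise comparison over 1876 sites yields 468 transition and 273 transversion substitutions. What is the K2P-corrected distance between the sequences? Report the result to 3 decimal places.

P = 468/1876 ≈ 0.249467 and Q = 273/1876 ≈ 0.145522.
Under the Kimura two-parameter model, d = −½ ln(1 − 2P − Q) − ¼ ln(1 − 2Q).
1 − 2P − Q = 0.355544, giving −½ ln(0.355544) = 0.517053.
1 − 2Q = 0.708956, giving −¼ ln(0.708956) = 0.085990.
d = 0.517053 + 0.085990 = 0.603043.

0.603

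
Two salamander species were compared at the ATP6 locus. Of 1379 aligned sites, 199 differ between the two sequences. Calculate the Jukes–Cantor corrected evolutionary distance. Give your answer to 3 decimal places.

0.160

p = 199/1379 ≈ 0.144307.
d = −(3/4) ln(1 − 4p/3) = −0.75 ln(1 − 0.192409) = −0.75 ln(0.807591)
  = −0.75 × (-0.213700) = 0.160275 substitutions/site.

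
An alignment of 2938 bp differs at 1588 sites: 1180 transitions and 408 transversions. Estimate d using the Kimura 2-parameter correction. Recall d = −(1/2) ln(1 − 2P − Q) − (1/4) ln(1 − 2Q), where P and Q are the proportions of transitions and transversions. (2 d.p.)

P = 1180/2938 ≈ 0.401634 and Q = 408/2938 ≈ 0.13887.
Under the Kimura two-parameter model, d = −½ ln(1 − 2P − Q) − ¼ ln(1 − 2Q).
1 − 2P − Q = 0.057862, giving −½ ln(0.057862) = 1.424847.
1 − 2Q = 0.72226, giving −¼ ln(0.72226) = 0.081343.
d = 1.424847 + 0.081343 = 1.506190.

1.51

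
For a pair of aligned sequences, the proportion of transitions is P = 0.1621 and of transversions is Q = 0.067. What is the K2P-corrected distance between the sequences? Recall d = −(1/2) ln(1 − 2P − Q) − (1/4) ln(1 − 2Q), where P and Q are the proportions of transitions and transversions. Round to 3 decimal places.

0.284

Under the Kimura two-parameter model, d = −½ ln(1 − 2P − Q) − ¼ ln(1 − 2Q).
1 − 2P − Q = 0.6088, giving −½ ln(0.6088) = 0.248133.
1 − 2Q = 0.866, giving −¼ ln(0.866) = 0.035968.
d = 0.248133 + 0.035968 = 0.284101.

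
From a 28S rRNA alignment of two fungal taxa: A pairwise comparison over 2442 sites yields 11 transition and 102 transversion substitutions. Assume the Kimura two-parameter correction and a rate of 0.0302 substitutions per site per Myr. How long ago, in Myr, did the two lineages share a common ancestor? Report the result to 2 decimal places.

P = 11/2442 ≈ 0.004505 and Q = 102/2442 ≈ 0.041769.
Under the Kimura two-parameter model, d = −½ ln(1 − 2P − Q) − ¼ ln(1 − 2Q).
1 − 2P − Q = 0.949221, giving −½ ln(0.949221) = 0.026057.
1 − 2Q = 0.916462, giving −¼ ln(0.916462) = 0.021809.
d = 0.026057 + 0.021809 = 0.047866.
Under a molecular clock d = 2μt, so t = d/(2μ) = 0.047866 / (2 × 0.0302) = 0.79 Myr.

0.79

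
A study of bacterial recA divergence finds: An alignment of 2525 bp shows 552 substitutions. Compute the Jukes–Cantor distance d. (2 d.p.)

0.26

p = 552/2525 ≈ 0.218614.
d = −(3/4) ln(1 − 4p/3) = −0.75 ln(1 − 0.291485) = −0.75 ln(0.708515)
  = −0.75 × (-0.344584) = 0.258438 substitutions/site.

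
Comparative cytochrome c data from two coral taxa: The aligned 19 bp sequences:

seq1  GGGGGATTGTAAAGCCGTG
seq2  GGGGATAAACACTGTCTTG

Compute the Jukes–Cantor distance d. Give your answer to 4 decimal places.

0.9074

The sequences differ at 10 of 19 sites (5, 6, 7, 8, 9, 10, 12, 13, 15, 17), so p = 10/19 ≈ 0.526316.
d = −(3/4) ln(1 − 4p/3) = −0.75 ln(1 − 0.701755) = −0.75 ln(0.298245)
  = −0.75 × (-1.209840) = 0.907380 substitutions/site.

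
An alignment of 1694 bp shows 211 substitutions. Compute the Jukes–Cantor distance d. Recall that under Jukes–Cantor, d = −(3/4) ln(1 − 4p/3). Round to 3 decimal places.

0.136

p = 211/1694 ≈ 0.124557.
d = −(3/4) ln(1 − 4p/3) = −0.75 ln(1 − 0.166076) = −0.75 ln(0.833924)
  = −0.75 × (-0.181613) = 0.136210 substitutions/site.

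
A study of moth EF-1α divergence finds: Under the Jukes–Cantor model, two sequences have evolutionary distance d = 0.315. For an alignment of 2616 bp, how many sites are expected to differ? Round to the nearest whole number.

673

Invert JC69: p = (3/4)(1 − e^(−4d/3)) = 0.75 × (1 − e^(-0.42)) = 0.75 × (1 − 0.657047) = 0.257215.
Expected differing sites = pL ≈ 0.257215 × 2616 = 672.87444 ≈ 673.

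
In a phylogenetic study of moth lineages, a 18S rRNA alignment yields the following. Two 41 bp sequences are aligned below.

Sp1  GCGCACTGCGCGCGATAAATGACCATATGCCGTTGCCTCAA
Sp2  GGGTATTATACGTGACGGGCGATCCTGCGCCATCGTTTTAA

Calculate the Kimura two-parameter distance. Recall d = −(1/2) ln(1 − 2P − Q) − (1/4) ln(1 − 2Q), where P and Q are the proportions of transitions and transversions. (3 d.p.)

Of 41 sites, 19 differences are transitions and 2 are transversions, so P = 19/41 ≈ 0.463415 and Q = 2/41 ≈ 0.04878.
Under the Kimura two-parameter model, d = −½ ln(1 − 2P − Q) − ¼ ln(1 − 2Q).
1 − 2P − Q = 0.02439, giving −½ ln(0.02439) = 1.856791.
1 − 2Q = 0.90244, giving −¼ ln(0.90244) = 0.025663.
d = 1.856791 + 0.025663 = 1.882454.

1.882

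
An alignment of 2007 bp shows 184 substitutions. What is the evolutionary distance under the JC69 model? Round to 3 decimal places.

0.098

p = 184/2007 ≈ 0.091679.
d = −(3/4) ln(1 − 4p/3) = −0.75 ln(1 − 0.122239) = −0.75 ln(0.877761)
  = −0.75 × (-0.130381) = 0.097786 substitutions/site.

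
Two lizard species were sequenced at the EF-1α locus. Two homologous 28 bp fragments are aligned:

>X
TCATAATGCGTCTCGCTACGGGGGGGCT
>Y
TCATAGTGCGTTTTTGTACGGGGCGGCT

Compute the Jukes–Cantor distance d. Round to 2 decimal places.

0.25

The sequences differ at 6 of 28 sites (6, 12, 14, 15, 16, 24), so p = 6/28 ≈ 0.214286.
d = −(3/4) ln(1 − 4p/3) = −0.75 ln(1 − 0.285715) = −0.75 ln(0.714285)
  = −0.75 × (-0.336473) = 0.252355 substitutions/site.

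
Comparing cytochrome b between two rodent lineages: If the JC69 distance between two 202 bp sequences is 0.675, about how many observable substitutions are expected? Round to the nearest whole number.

Invert JC69: p = (3/4)(1 − e^(−4d/3)) = 0.75 × (1 − e^(-0.9)) = 0.75 × (1 − 0.406570) = 0.445073.
Expected differing sites = pL ≈ 0.445073 × 202 = 89.904746 ≈ 90.

90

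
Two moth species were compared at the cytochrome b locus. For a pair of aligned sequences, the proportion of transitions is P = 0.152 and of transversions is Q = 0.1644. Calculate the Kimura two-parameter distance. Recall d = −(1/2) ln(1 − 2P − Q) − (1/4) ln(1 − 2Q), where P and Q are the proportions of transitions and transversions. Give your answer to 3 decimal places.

Under the Kimura two-parameter model, d = −½ ln(1 − 2P − Q) − ¼ ln(1 − 2Q).
1 − 2P − Q = 0.5316, giving −½ ln(0.5316) = 0.315932.
1 − 2Q = 0.6712, giving −¼ ln(0.6712) = 0.099672.
d = 0.315932 + 0.099672 = 0.415604.

0.416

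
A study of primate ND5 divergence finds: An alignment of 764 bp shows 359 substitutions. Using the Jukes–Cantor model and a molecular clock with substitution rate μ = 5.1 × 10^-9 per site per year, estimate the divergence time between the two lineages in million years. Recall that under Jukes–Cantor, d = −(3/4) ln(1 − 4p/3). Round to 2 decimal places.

72.42

p = 359/764 ≈ 0.469895.
d = −(3/4) ln(1 − 4p/3) = −0.75 ln(1 − 0.626527) = −0.75 ln(0.373473)
  = −0.75 × (-0.984910) = 0.738683 substitutions/site.
Under a molecular clock d = 2μt, so t = d/(2μ) = 0.738683 / (2 × 5.1 × 10^-9) = 72.42 million years.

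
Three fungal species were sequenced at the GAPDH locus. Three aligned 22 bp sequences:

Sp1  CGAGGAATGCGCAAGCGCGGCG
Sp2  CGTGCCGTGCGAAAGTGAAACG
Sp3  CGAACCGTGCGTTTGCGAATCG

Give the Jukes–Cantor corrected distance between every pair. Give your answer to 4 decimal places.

Sp1–Sp2: 9/22 sites differ → p ≈ 0.409091, d = −0.75 ln(1 − 0.545455) = 0.591344 ≈ 0.5913.
Sp1–Sp3: 10/22 sites differ → p ≈ 0.454545, d = −0.75 ln(1 − 0.60606) = 0.698667 ≈ 0.6987.
Sp2–Sp3: 7/22 sites differ → p ≈ 0.318182, d = −0.75 ln(1 − 0.424243) = 0.414052 ≈ 0.4141.

d(Sp1,Sp2) = 0.5913, d(Sp1,Sp3) = 0.6987, d(Sp2,Sp3) = 0.4141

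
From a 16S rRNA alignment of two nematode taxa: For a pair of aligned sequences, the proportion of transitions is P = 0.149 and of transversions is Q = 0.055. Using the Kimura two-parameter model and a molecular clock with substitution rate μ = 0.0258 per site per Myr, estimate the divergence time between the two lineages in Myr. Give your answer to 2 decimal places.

Under the Kimura two-parameter model, d = −½ ln(1 − 2P − Q) − ¼ ln(1 − 2Q).
1 − 2P − Q = 0.647, giving −½ ln(0.647) = 0.217704.
1 − 2Q = 0.89, giving −¼ ln(0.89) = 0.029133.
d = 0.217704 + 0.029133 = 0.246837.
Under a molecular clock d = 2μt, so t = d/(2μ) = 0.246837 / (2 × 0.0258) = 4.78 Myr.

4.78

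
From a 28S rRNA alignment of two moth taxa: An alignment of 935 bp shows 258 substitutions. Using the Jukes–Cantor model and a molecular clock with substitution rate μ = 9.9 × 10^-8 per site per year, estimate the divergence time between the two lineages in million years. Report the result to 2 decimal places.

1.74

p = 258/935 ≈ 0.275936.
d = −(3/4) ln(1 − 4p/3) = −0.75 ln(1 − 0.367915) = −0.75 ln(0.632085)
  = −0.75 × (-0.458731) = 0.344048 substitutions/site.
Under a molecular clock d = 2μt, so t = d/(2μ) = 0.344048 / (2 × 9.9 × 10^-8) = 1.74 million years.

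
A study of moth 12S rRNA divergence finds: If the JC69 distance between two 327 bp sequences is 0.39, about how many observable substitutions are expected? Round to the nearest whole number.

99

Invert JC69: p = (3/4)(1 − e^(−4d/3)) = 0.75 × (1 − e^(-0.52)) = 0.75 × (1 − 0.594521) = 0.304109.
Expected differing sites = pL ≈ 0.304109 × 327 = 99.443643 ≈ 99.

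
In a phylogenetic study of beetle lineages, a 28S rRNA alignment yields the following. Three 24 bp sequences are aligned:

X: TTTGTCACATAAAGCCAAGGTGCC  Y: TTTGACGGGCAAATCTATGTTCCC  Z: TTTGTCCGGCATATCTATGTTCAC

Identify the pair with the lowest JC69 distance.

X–Y: 10/24 differ, p = 0.417, d = 0.608.
X–Z: 11/24 differ, p = 0.458, d = 0.708.
Y–Z: 4/24 differ, p = 0.167, d = 0.188.
The smallest distance is between Y and Z.

Y and Z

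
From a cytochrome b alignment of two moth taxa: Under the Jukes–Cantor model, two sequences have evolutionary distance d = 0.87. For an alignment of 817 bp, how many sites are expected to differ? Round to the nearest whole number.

Invert JC69: p = (3/4)(1 − e^(−4d/3)) = 0.75 × (1 − e^(-1.16)) = 0.75 × (1 − 0.313486) = 0.514886.
Expected differing sites = pL ≈ 0.514886 × 817 = 420.661862 ≈ 421.

421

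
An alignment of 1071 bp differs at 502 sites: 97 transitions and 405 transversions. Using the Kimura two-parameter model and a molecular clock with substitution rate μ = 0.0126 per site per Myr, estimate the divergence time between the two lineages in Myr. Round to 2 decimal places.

P = 97/1071 ≈ 0.09057 and Q = 405/1071 ≈ 0.378151.
Under the Kimura two-parameter model, d = −½ ln(1 − 2P − Q) − ¼ ln(1 − 2Q).
1 − 2P − Q = 0.440709, giving −½ ln(0.440709) = 0.409685.
1 − 2Q = 0.243698, giving −¼ ln(0.243698) = 0.352956.
d = 0.409685 + 0.352956 = 0.762641.
Under a molecular clock d = 2μt, so t = d/(2μ) = 0.762641 / (2 × 0.0126) = 30.26 Myr.

30.26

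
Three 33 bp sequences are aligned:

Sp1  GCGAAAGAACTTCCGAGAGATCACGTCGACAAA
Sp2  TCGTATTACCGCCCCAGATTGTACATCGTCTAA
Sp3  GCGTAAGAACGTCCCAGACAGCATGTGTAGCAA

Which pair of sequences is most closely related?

Sp1 and Sp3

Sp1–Sp2: 15/33 differ, p = 0.455, d = 0.699.
Sp1–Sp3: 10/33 differ, p = 0.303, d = 0.388.
Sp2–Sp3: 15/33 differ, p = 0.455, d = 0.699.
The smallest distance is between Sp1 and Sp3.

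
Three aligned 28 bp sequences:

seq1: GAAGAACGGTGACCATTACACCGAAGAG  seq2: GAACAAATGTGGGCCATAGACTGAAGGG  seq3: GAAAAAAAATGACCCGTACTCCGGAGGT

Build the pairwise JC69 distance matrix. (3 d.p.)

d(seq1,seq2) = 0.485, d(seq1,seq3) = 0.485, d(seq2,seq3) = 0.556

seq1–seq2: 10/28 sites differ → p ≈ 0.357143, d = −0.75 ln(1 − 0.476191) = 0.484971 ≈ 0.485.
seq1–seq3: 10/28 sites differ → p ≈ 0.357143, d = −0.75 ln(1 − 0.476191) = 0.484971 ≈ 0.485.
seq2–seq3: 11/28 sites differ → p ≈ 0.392857, d = −0.75 ln(1 − 0.523809) = 0.556452 ≈ 0.556.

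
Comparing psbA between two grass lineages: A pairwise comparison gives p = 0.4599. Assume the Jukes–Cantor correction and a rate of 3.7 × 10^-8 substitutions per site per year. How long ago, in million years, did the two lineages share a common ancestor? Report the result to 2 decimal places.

9.63

d = −(3/4) ln(1 − 4p/3) = −0.75 ln(1 − 0.6132) = −0.75 ln(0.3868)
  = −0.75 × (-0.949848) = 0.712386 substitutions/site.
Under a molecular clock d = 2μt, so t = d/(2μ) = 0.712386 / (2 × 3.7 × 10^-8) = 9.63 million years.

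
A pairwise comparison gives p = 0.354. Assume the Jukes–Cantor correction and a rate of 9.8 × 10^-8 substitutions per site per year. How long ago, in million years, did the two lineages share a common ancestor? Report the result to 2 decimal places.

d = −(3/4) ln(1 − 4p/3) = −0.75 ln(1 − 0.472) = −0.75 ln(0.528)
  = −0.75 × (-0.638659) = 0.478994 substitutions/site.
Under a molecular clock d = 2μt, so t = d/(2μ) = 0.478994 / (2 × 9.8 × 10^-8) = 2.44 million years.

2.44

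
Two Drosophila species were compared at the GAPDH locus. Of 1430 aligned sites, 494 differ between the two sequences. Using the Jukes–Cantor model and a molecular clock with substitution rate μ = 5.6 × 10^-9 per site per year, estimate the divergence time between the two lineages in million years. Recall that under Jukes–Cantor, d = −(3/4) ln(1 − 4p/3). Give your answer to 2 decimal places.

p = 494/1430 ≈ 0.345455.
d = −(3/4) ln(1 − 4p/3) = −0.75 ln(1 − 0.460607) = −0.75 ln(0.539393)
  = −0.75 × (-0.617311) = 0.462983 substitutions/site.
Under a molecular clock d = 2μt, so t = d/(2μ) = 0.462983 / (2 × 5.6 × 10^-9) = 41.34 million years.

41.34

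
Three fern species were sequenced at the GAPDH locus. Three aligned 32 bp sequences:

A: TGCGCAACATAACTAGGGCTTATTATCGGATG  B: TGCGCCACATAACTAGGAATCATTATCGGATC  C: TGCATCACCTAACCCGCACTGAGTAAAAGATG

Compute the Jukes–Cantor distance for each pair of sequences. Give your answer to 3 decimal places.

d(A,B) = 0.175, d(A,C) = 0.585, d(B,C) = 0.585

A–B: 5/32 sites differ → p = 0.15625, d = −0.75 ln(1 − 0.208333) = 0.175211 ≈ 0.175.
A–C: 13/32 sites differ → p = 0.40625, d = −0.75 ln(1 − 0.541667) = 0.585119 ≈ 0.585.
B–C: 13/32 sites differ → p = 0.40625, d = −0.75 ln(1 − 0.541667) = 0.585119 ≈ 0.585.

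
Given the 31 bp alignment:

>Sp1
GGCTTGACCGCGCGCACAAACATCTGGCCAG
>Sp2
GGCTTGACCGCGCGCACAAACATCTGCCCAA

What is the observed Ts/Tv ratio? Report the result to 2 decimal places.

Transitions are A↔G and C↔T; transversions are all other mismatches.
Transitions: 1. Transversions: 1.
R = 1/1 = 1.00.

1.00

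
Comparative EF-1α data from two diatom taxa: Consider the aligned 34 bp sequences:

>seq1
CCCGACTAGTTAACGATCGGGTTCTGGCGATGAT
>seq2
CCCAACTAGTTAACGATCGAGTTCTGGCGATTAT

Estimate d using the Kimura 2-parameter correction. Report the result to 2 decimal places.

0.09

Of 34 sites, 2 differences are transitions and 1 are transversions, so P = 2/34 ≈ 0.058824 and Q = 1/34 ≈ 0.029412.
Under the Kimura two-parameter model, d = −½ ln(1 − 2P − Q) − ¼ ln(1 − 2Q).
1 − 2P − Q = 0.85294, giving −½ ln(0.85294) = 0.079533.
1 − 2Q = 0.941176, giving −¼ ln(0.941176) = 0.015156.
d = 0.079533 + 0.015156 = 0.094689.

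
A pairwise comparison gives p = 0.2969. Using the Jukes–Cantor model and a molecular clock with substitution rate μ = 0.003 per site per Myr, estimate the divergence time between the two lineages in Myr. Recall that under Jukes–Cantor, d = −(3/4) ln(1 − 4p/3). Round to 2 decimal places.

63.00

d = −(3/4) ln(1 − 4p/3) = −0.75 ln(1 − 0.395867) = −0.75 ln(0.604133)
  = −0.75 × (-0.503961) = 0.377971 substitutions/site.
Under a molecular clock d = 2μt, so t = d/(2μ) = 0.377971 / (2 × 0.003) = 63.00 Myr.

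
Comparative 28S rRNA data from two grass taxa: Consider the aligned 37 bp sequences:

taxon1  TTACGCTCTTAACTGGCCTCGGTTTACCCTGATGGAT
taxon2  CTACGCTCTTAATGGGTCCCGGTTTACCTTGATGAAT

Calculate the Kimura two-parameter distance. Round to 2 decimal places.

0.23

Of 37 sites, 6 differences are transitions and 1 are transversions, so P = 6/37 ≈ 0.162162 and Q = 1/37 ≈ 0.027027.
Under the Kimura two-parameter model, d = −½ ln(1 − 2P − Q) − ¼ ln(1 − 2Q).
1 − 2P − Q = 0.648649, giving −½ ln(0.648649) = 0.216432.
1 − 2Q = 0.945946, giving −¼ ln(0.945946) = 0.013892.
d = 0.216432 + 0.013892 = 0.230324.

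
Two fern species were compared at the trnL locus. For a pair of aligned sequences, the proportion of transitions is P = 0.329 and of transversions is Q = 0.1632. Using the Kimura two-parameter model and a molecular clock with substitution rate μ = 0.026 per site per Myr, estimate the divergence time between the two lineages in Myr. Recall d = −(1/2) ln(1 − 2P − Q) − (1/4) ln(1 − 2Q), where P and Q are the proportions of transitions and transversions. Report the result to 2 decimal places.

Under the Kimura two-parameter model, d = −½ ln(1 − 2P − Q) − ¼ ln(1 − 2Q).
1 − 2P − Q = 0.1788, giving −½ ln(0.1788) = 0.860744.
1 − 2Q = 0.6736, giving −¼ ln(0.6736) = 0.098780.
d = 0.860744 + 0.098780 = 0.959524.
Under a molecular clock d = 2μt, so t = d/(2μ) = 0.959524 / (2 × 0.026) = 18.45 Myr.

18.45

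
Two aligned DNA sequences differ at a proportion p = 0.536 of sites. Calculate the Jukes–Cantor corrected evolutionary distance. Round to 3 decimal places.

d = −(3/4) ln(1 − 4p/3) = −0.75 ln(1 − 0.714667) = −0.75 ln(0.285333)
  = −0.75 × (-1.254098) = 0.940574 substitutions/site.

0.941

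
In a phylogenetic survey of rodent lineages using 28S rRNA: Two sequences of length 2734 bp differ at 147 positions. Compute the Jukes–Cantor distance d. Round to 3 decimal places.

p = 147/2734 ≈ 0.053767.
d = −(3/4) ln(1 − 4p/3) = −0.75 ln(1 − 0.071689) = −0.75 ln(0.928311)
  = −0.75 × (-0.074388) = 0.055791 substitutions/site.

0.056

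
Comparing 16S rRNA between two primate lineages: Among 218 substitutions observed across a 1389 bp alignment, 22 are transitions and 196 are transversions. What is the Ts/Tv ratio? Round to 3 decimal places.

0.112

R = 22/196 = 0.112244… ≈ 0.112 (to 3 d.p.).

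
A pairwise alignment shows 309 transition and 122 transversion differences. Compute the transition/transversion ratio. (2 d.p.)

2.53

R = 309/122 = 2.532786… ≈ 2.53 (to 2 d.p.).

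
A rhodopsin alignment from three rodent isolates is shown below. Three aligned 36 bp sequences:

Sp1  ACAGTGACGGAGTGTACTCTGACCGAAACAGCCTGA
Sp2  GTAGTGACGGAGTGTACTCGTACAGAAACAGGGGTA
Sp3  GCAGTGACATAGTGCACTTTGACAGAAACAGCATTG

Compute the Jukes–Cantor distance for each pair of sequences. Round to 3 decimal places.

Sp1–Sp2: 9/36 sites differ → p = 0.25, d = −0.75 ln(1 − 0.333333) = 0.304098 ≈ 0.304.
Sp1–Sp3: 9/36 sites differ → p = 0.25, d = −0.75 ln(1 − 0.333333) = 0.304098 ≈ 0.304.
Sp2–Sp3: 11/36 sites differ → p ≈ 0.305556, d = −0.75 ln(1 − 0.407408) = 0.392437 ≈ 0.392.

d(Sp1,Sp2) = 0.304, d(Sp1,Sp3) = 0.304, d(Sp2,Sp3) = 0.392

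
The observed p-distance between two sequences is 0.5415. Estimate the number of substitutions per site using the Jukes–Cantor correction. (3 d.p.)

d = −(3/4) ln(1 − 4p/3) = −0.75 ln(1 − 0.722) = −0.75 ln(0.278)
  = −0.75 × (-1.280134) = 0.960101 substitutions/site.

0.960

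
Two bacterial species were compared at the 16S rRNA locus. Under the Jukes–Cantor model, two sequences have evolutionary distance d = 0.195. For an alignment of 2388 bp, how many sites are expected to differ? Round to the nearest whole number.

410

Invert JC69: p = (3/4)(1 − e^(−4d/3)) = 0.75 × (1 − e^(-0.26)) = 0.75 × (1 − 0.771052) = 0.171711.
Expected differing sites = pL ≈ 0.171711 × 2388 = 410.045868 ≈ 410.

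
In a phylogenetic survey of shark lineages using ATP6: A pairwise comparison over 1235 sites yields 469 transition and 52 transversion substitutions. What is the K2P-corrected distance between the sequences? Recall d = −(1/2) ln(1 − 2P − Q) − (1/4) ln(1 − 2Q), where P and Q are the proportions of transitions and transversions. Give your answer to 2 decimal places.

P = 469/1235 ≈ 0.379757 and Q = 52/1235 ≈ 0.042105.
Under the Kimura two-parameter model, d = −½ ln(1 − 2P − Q) − ¼ ln(1 − 2Q).
1 − 2P − Q = 0.198381, giving −½ ln(0.198381) = 0.808783.
1 − 2Q = 0.91579, giving −¼ ln(0.91579) = 0.021992.
d = 0.808783 + 0.021992 = 0.830775.

0.83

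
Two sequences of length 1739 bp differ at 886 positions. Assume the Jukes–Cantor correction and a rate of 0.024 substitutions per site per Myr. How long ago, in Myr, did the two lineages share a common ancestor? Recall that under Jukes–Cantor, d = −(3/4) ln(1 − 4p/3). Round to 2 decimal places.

p = 886/1739 ≈ 0.509488.
d = −(3/4) ln(1 − 4p/3) = −0.75 ln(1 − 0.679317) = −0.75 ln(0.320683)
  = −0.75 × (-1.137302) = 0.852977 substitutions/site.
Under a molecular clock d = 2μt, so t = d/(2μ) = 0.852977 / (2 × 0.024) = 17.77 Myr.

17.77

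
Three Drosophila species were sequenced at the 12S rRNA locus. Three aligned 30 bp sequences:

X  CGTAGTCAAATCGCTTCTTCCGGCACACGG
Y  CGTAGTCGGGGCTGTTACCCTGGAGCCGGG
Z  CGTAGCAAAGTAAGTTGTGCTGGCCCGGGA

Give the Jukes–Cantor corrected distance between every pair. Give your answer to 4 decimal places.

d(X,Y) = 0.7301, d(X,Z) = 0.6467, d(Y,Z) = 0.7301

X–Y: 14/30 sites differ → p ≈ 0.466667, d = −0.75 ln(1 − 0.622223) = 0.730088 ≈ 0.7301.
X–Z: 13/30 sites differ → p ≈ 0.433333, d = −0.75 ln(1 − 0.577777) = 0.646666 ≈ 0.6467.
Y–Z: 14/30 sites differ → p ≈ 0.466667, d = −0.75 ln(1 − 0.622223) = 0.730088 ≈ 0.7301.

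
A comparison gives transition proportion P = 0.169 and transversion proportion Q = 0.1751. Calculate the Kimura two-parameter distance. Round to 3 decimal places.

0.468

Under the Kimura two-parameter model, d = −½ ln(1 − 2P − Q) − ¼ ln(1 − 2Q).
1 − 2P − Q = 0.4869, giving −½ ln(0.4869) = 0.359848.
1 − 2Q = 0.6498, giving −¼ ln(0.6498) = 0.107773.
d = 0.359848 + 0.107773 = 0.467621.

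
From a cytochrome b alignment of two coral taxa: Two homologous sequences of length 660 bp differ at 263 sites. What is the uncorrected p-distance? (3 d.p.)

p = 263/660 = 0.398484… ≈ 0.398 (to 3 d.p.).

0.398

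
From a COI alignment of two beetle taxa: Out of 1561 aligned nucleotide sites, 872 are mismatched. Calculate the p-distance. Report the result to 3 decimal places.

p = 872/1561 = 0.558616… ≈ 0.559 (to 3 d.p.).

0.559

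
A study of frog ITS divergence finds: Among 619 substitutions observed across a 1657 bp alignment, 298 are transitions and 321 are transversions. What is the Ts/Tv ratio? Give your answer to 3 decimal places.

0.928

R = 298/321 = 0.928348… ≈ 0.928 (to 3 d.p.).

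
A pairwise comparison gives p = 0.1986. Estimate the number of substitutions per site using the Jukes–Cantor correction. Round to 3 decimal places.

0.231

d = −(3/4) ln(1 − 4p/3) = −0.75 ln(1 − 0.2648) = −0.75 ln(0.7352)
  = −0.75 × (-0.307613) = 0.230710 substitutions/site.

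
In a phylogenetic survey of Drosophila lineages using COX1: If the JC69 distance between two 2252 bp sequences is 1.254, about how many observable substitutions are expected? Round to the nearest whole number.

1372

Invert JC69: p = (3/4)(1 − e^(−4d/3)) = 0.75 × (1 − e^(-1.672)) = 0.75 × (1 − 0.187871) = 0.609097.
Expected differing sites = pL ≈ 0.609097 × 2252 = 1371.686444 ≈ 1372.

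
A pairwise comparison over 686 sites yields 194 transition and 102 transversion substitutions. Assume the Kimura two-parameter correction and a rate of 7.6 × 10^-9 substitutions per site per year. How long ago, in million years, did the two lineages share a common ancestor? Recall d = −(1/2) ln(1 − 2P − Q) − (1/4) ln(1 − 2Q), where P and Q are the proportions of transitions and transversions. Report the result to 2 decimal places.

47.01

P = 194/686 ≈ 0.282799 and Q = 102/686 ≈ 0.148688.
Under the Kimura two-parameter model, d = −½ ln(1 − 2P − Q) − ¼ ln(1 − 2Q).
1 − 2P − Q = 0.285714, giving −½ ln(0.285714) = 0.626382.
1 − 2Q = 0.702624, giving −¼ ln(0.702624) = 0.088233.
d = 0.626382 + 0.088233 = 0.714615.
Under a molecular clock d = 2μt, so t = d/(2μ) = 0.714615 / (2 × 7.6 × 10^-9) = 47.01 million years.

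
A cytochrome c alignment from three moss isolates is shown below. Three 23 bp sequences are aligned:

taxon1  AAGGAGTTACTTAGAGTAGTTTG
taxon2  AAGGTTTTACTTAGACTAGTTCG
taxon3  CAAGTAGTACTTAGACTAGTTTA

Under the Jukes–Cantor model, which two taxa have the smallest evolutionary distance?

taxon1–taxon2: 4/23 differ, p = 0.174, d = 0.198.
taxon1–taxon3: 7/23 differ, p = 0.304, d = 0.390.
taxon2–taxon3: 6/23 differ, p = 0.261, d = 0.321.
The smallest distance is between taxon1 and taxon2.

taxon1 and taxon2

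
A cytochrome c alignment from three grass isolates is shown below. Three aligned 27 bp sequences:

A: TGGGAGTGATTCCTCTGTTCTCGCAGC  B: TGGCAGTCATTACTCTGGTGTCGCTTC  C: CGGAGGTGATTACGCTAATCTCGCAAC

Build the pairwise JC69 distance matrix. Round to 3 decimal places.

d(A,B) = 0.318, d(A,C) = 0.377, d(B,C) = 0.511

A–B: 7/27 sites differ → p ≈ 0.259259, d = −0.75 ln(1 − 0.345679) = 0.318118 ≈ 0.318.
A–C: 8/27 sites differ → p ≈ 0.296296, d = −0.75 ln(1 − 0.395061) = 0.376971 ≈ 0.377.
B–C: 10/27 sites differ → p ≈ 0.37037, d = −0.75 ln(1 − 0.493827) = 0.510658 ≈ 0.511.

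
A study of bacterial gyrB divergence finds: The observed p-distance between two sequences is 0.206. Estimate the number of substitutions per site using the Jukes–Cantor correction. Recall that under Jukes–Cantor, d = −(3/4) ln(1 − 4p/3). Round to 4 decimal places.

d = −(3/4) ln(1 − 4p/3) = −0.75 ln(1 − 0.274667) = −0.75 ln(0.725333)
  = −0.75 × (-0.321124) = 0.240843 substitutions/site.

0.2408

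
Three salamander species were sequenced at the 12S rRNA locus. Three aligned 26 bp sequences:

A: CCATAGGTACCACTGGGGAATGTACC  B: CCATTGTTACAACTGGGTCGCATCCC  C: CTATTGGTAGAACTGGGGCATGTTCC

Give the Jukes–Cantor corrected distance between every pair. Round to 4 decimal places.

A–B: 9/26 sites differ → p ≈ 0.346154, d = −0.75 ln(1 − 0.461539) = 0.464280 ≈ 0.4643.
A–C: 6/26 sites differ → p ≈ 0.230769, d = −0.75 ln(1 − 0.307692) = 0.275793 ≈ 0.2758.
B–C: 8/26 sites differ → p ≈ 0.307692, d = −0.75 ln(1 − 0.410256) = 0.396050 ≈ 0.3961.

d(A,B) = 0.4643, d(A,C) = 0.2758, d(B,C) = 0.3961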